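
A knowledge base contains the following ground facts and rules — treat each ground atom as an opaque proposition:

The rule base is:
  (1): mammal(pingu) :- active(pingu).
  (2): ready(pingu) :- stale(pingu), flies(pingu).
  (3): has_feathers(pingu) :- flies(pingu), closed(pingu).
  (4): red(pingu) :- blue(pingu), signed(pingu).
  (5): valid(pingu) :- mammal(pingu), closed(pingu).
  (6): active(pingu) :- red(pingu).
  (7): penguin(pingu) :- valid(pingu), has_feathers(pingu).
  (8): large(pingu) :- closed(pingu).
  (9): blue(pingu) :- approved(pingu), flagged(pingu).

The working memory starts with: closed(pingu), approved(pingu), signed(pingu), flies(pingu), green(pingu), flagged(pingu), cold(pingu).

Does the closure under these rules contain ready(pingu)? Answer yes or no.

no

Round 1: (3) [has_feathers(pingu) :- flies(pingu), closed(pingu).]; (8) [large(pingu) :- closed(pingu).]; (9) [blue(pingu) :- approved(pingu), flagged(pingu).]. New: has_feathers(pingu), large(pingu), blue(pingu).
Round 2: (4) [red(pingu) :- blue(pingu), signed(pingu).]. New: red(pingu).
Round 3: (6) [active(pingu) :- red(pingu).]. New: active(pingu).
Round 4: (1) [mammal(pingu) :- active(pingu).]. New: mammal(pingu).
Round 5: (5) [valid(pingu) :- mammal(pingu), closed(pingu).]. New: valid(pingu).
Round 6: (7) [penguin(pingu) :- valid(pingu), has_feathers(pingu).]. New: penguin(pingu).
Fixed point reached. ready(pingu) is concluded only by (2); (2) needs stale(pingu) (never derived).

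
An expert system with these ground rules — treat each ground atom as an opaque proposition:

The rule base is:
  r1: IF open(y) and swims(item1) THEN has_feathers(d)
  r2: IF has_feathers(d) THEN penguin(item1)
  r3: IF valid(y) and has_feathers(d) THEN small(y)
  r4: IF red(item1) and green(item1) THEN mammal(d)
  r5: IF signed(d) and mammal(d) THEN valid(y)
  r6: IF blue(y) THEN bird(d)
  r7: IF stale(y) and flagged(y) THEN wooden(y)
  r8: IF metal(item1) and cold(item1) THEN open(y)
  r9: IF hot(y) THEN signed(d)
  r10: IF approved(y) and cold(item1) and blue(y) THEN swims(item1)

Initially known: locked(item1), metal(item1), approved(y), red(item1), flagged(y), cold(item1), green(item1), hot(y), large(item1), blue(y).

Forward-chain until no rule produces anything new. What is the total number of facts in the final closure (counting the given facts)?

Round 1: r4 [IF red(item1) and green(item1) THEN mammal(d)]; r6 [IF blue(y) THEN bird(d)]; r8 [IF metal(item1) and cold(item1) THEN open(y)]; r9 [IF hot(y) THEN signed(d)]; r10 [IF approved(y) and cold(item1) and blue(y) THEN swims(item1)]. New: mammal(d), bird(d), open(y), signed(d), swims(item1).
Round 2: r1 [IF open(y) and swims(item1) THEN has_feathers(d)]; r5 [IF signed(d) and mammal(d) THEN valid(y)]. New: has_feathers(d), valid(y).
Round 3: r2 [IF has_feathers(d) THEN penguin(item1)]; r3 [IF valid(y) and has_feathers(d) THEN small(y)]. New: penguin(item1), small(y).
Closure: {approved(y), bird(d), blue(y), cold(item1), flagged(y), green(item1), has_feathers(d), hot(y), large(item1), locked(item1), mammal(d), metal(item1), open(y), penguin(item1), red(item1), signed(d), small(y), swims(item1), valid(y)} — 19 facts.

19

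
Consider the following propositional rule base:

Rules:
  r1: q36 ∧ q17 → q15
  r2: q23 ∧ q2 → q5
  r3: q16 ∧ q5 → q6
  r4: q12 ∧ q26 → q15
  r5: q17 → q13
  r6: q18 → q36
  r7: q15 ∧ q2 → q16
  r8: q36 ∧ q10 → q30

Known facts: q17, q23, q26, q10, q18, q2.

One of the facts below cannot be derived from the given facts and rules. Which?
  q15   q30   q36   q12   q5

Round 1 fires r2, r5, r6, giving q5, q13, q36.
Round 2 fires r1, r8, giving q15, q30.
Round 3 fires r7, giving q16.
Round 4 fires r3, giving q6.
Derived: q36 (round 1), q15 (round 2), q5 (round 1), q30 (round 2). q12 never appears in any round.

q12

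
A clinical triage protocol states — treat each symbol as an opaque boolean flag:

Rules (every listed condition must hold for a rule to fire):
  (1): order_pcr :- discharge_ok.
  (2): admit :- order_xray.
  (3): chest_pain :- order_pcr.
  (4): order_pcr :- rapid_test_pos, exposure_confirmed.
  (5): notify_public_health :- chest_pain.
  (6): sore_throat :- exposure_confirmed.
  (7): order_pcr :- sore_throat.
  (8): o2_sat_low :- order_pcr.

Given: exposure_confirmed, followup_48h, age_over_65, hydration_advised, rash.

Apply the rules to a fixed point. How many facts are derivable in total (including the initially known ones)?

10

[1] (6) [sore_throat :- exposure_confirmed.]. ⇒ new: sore_throat.
[2] (7) [order_pcr :- sore_throat.]. ⇒ new: order_pcr.
[3] (3) [chest_pain :- order_pcr.]; (8) [o2_sat_low :- order_pcr.]. ⇒ new: chest_pain, o2_sat_low.
[4] (5) [notify_public_health :- chest_pain.]. ⇒ new: notify_public_health.
Closure: {age_over_65, chest_pain, exposure_confirmed, followup_48h, hydration_advised, notify_public_health, o2_sat_low, order_pcr, rash, sore_throat} — 10 facts.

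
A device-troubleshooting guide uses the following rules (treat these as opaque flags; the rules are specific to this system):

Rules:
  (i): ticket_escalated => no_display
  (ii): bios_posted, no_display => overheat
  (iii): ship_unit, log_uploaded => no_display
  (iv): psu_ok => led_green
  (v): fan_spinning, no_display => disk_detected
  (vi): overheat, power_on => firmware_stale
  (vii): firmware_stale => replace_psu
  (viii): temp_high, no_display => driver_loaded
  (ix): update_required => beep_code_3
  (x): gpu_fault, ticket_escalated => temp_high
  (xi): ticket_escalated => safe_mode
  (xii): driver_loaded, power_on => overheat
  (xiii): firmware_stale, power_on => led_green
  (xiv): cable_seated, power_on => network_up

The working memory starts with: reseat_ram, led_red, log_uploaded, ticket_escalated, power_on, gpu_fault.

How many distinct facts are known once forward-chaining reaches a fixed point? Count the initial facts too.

Round 1 — (i), (x), (xi), derive no_display, temp_high, safe_mode.
Round 2 — (viii), derive driver_loaded.
Round 3 — (xii), derive overheat.
Round 4 — (vi), derive firmware_stale.
Round 5 — (vii), (xiii), derive replace_psu, led_green.
Closure: {driver_loaded, firmware_stale, gpu_fault, led_green, led_red, log_uploaded, no_display, overheat, power_on, replace_psu, reseat_ram, safe_mode, temp_high, ticket_escalated} — 14 facts.

14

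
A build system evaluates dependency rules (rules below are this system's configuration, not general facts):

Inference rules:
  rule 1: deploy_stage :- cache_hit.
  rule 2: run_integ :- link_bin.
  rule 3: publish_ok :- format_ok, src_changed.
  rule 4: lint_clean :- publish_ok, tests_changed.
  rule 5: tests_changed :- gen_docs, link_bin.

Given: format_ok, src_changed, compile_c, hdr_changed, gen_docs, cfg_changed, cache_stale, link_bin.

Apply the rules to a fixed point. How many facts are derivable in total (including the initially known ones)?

Round 1 — rule 2, rule 3, rule 5, derive run_integ, publish_ok, tests_changed.
Round 2 — rule 4, derive lint_clean.
Closure: {cache_stale, cfg_changed, compile_c, format_ok, gen_docs, hdr_changed, link_bin, lint_clean, publish_ok, run_integ, src_changed, tests_changed} — 12 facts.

12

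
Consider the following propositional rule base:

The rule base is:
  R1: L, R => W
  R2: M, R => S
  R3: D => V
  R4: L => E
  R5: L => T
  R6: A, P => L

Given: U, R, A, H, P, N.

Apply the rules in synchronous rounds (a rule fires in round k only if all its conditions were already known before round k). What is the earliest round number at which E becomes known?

[1] R6 [A, P => L]. ⇒ new: L.
[2] R1 [L, R => W]; R4 [L => E]; R5 [L => T]. ⇒ new: W, E, T.
E first appears in round 2.

2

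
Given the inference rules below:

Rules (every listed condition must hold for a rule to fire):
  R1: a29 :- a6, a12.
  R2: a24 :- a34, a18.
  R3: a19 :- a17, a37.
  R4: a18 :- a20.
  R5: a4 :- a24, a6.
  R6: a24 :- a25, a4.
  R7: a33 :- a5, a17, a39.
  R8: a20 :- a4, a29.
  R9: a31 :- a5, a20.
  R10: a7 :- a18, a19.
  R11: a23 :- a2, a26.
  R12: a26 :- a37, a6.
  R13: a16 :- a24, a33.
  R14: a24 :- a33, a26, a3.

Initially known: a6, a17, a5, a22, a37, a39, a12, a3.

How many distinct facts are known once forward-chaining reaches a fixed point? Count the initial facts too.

Round 1 — R1, R3, R7, R12, derive a29, a19, a33, a26.
Round 2 — R14, derive a24.
Round 3 — R5, R13, derive a4, a16.
Round 4 — R8, derive a20.
Round 5 — R4, R9, derive a18, a31.
Round 6 — R10, derive a7.
Closure: {a12, a16, a17, a18, a19, a20, a22, a24, a26, a29, a3, a31, a33, a37, a39, a4, a5, a6, a7} — 19 facts.

19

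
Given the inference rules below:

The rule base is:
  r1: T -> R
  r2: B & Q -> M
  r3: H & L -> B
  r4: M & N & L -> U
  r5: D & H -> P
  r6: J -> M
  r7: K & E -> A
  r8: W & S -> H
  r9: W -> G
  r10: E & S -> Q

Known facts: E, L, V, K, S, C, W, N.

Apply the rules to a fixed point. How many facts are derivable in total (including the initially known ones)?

15

Round 1 fires r7, r8, r9, r10, giving A, H, G, Q.
Round 2 fires r3, giving B.
Round 3 fires r2, giving M.
Round 4 fires r4, giving U.
Closure: {A, B, C, E, G, H, K, L, M, N, Q, S, U, V, W} — 15 facts.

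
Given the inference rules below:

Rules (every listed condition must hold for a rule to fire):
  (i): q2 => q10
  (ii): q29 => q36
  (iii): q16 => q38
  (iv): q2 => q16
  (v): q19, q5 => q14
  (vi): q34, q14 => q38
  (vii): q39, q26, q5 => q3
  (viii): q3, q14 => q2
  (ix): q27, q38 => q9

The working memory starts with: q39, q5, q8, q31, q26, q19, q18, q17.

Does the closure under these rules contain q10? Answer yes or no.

Round 1: (v) [q19, q5 => q14]; (vii) [q39, q26, q5 => q3]. Adds q14, q3.
Round 2: (viii) [q3, q14 => q2]. Adds q2.
Round 3: (i) [q2 => q10]; (iv) [q2 => q16]. Adds q10, q16.
Round 4: (iii) [q16 => q38]. Adds q38.
q10 appears in round 3, so it is derivable.

yes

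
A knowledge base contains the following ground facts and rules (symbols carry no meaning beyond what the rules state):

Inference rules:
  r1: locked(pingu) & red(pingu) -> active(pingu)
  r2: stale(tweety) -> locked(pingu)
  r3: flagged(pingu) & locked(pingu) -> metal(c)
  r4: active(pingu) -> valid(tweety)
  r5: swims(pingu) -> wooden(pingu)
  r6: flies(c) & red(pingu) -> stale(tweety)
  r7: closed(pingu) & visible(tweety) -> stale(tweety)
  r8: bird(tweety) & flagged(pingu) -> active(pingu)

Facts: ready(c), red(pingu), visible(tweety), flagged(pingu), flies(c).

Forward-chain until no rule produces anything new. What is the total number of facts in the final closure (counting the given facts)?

Round 1: r6 [flies(c) & red(pingu) -> stale(tweety)]. Adds stale(tweety).
Round 2: r2 [stale(tweety) -> locked(pingu)]. Adds locked(pingu).
Round 3: r1 [locked(pingu) & red(pingu) -> active(pingu)]; r3 [flagged(pingu) & locked(pingu) -> metal(c)]. Adds active(pingu), metal(c).
Round 4: r4 [active(pingu) -> valid(tweety)]. Adds valid(tweety).
Closure: {active(pingu), flagged(pingu), flies(c), locked(pingu), metal(c), ready(c), red(pingu), stale(tweety), valid(tweety), visible(tweety)} — 10 facts.

10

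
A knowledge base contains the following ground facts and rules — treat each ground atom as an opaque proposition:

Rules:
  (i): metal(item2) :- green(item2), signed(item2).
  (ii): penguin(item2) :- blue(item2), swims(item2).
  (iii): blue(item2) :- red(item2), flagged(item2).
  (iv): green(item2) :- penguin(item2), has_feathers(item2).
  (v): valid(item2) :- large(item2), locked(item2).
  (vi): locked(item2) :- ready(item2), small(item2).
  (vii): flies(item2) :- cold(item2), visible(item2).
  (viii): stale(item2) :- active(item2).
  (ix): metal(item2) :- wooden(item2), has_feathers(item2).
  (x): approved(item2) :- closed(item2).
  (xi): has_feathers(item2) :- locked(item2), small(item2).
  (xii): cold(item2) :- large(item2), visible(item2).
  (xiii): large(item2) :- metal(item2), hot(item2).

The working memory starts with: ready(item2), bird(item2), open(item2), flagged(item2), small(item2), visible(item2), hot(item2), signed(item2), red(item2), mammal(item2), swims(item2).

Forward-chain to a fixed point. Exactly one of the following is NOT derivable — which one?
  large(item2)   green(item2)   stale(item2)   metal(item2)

Round 1 — (iii), (vi), derive blue(item2), locked(item2).
Round 2 — (ii), (xi), derive penguin(item2), has_feathers(item2).
Round 3 — (iv), derive green(item2).
Round 4 — (i), derive metal(item2).
Round 5 — (xiii), derive large(item2).
Round 6 — (v), (xii), derive valid(item2), cold(item2).
Round 7 — (vii), derive flies(item2).
Derived: metal(item2) (round 4), large(item2) (round 5), green(item2) (round 3). stale(item2) never appears in any round.

stale(item2)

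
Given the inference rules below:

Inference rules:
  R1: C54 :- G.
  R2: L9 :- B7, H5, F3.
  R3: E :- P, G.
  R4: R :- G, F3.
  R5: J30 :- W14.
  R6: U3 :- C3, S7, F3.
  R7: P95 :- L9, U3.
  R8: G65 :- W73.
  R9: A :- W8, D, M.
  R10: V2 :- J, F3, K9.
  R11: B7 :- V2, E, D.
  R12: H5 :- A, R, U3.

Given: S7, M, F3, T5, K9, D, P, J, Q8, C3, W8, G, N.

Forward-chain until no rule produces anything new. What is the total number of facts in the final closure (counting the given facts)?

23

Round 1: R1 [C54 :- G.]; R3 [E :- P, G.]; R4 [R :- G, F3.]; R6 [U3 :- C3, S7, F3.]; R9 [A :- W8, D, M.]; R10 [V2 :- J, F3, K9.]. New: C54, E, R, U3, A, V2.
Round 2: R11 [B7 :- V2, E, D.]; R12 [H5 :- A, R, U3.]. New: B7, H5.
Round 3: R2 [L9 :- B7, H5, F3.]. New: L9.
Round 4: R7 [P95 :- L9, U3.]. New: P95.
Closure: {A, B7, C3, C54, D, E, F3, G, H5, J, K9, L9, M, N, P, P95, Q8, R, S7, T5, U3, V2, W8} — 23 facts.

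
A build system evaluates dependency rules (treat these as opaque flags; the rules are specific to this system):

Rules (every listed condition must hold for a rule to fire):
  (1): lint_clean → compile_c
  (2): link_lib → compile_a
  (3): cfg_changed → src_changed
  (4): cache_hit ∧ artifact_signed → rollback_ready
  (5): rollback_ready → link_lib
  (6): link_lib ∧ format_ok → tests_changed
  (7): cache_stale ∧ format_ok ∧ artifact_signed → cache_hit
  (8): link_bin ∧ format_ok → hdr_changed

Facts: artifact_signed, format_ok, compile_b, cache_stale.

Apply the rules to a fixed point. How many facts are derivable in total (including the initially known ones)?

9

Round 1 — (7), derive cache_hit.
Round 2 — (4), derive rollback_ready.
Round 3 — (5), derive link_lib.
Round 4 — (2), (6), derive compile_a, tests_changed.
Closure: {artifact_signed, cache_hit, cache_stale, compile_a, compile_b, format_ok, link_lib, rollback_ready, tests_changed} — 9 facts.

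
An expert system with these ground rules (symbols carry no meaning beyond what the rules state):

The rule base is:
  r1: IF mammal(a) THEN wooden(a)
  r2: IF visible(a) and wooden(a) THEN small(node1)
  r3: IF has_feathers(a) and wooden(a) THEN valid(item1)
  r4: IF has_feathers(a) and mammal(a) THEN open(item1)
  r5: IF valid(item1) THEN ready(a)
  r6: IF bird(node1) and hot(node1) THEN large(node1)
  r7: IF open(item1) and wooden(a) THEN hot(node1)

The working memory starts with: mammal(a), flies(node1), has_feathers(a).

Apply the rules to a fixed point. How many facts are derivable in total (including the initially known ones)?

8

Round 1 — r1, r4, derive wooden(a), open(item1).
Round 2 — r3, r7, derive valid(item1), hot(node1).
Round 3 — r5, derive ready(a).
Closure: {flies(node1), has_feathers(a), hot(node1), mammal(a), open(item1), ready(a), valid(item1), wooden(a)} — 8 facts.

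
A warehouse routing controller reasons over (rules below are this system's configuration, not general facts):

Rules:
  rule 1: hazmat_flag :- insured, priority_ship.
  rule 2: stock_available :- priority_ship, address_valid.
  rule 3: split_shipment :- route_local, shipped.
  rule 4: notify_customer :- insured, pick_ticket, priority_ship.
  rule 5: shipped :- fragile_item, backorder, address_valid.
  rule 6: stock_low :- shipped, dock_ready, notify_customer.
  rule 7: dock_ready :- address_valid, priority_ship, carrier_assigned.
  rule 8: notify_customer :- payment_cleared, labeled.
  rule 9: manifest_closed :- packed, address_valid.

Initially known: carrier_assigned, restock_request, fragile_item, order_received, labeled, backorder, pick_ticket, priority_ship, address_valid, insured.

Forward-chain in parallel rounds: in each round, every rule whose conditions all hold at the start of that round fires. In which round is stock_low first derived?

Round 1: rule 1 [hazmat_flag :- insured, priority_ship.]; rule 2 [stock_available :- priority_ship, address_valid.]; rule 4 [notify_customer :- insured, pick_ticket, priority_ship.]; rule 5 [shipped :- fragile_item, backorder, address_valid.]; rule 7 [dock_ready :- address_valid, priority_ship, carrier_assigned.]. Adds hazmat_flag, stock_available, notify_customer, shipped, dock_ready.
Round 2: rule 6 [stock_low :- shipped, dock_ready, notify_customer.]. Adds stock_low.
stock_low first appears in round 2.

2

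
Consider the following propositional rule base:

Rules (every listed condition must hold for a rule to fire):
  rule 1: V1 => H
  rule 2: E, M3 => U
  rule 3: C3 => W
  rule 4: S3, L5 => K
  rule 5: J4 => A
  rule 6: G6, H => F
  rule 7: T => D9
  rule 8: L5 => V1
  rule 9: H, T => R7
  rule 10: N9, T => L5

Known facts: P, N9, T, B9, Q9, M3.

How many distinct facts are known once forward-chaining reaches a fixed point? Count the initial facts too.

11

[1] rule 7 [T => D9]; rule 10 [N9, T => L5]. ⇒ new: D9, L5.
[2] rule 8 [L5 => V1]. ⇒ new: V1.
[3] rule 1 [V1 => H]. ⇒ new: H.
[4] rule 9 [H, T => R7]. ⇒ new: R7.
Closure: {B9, D9, H, L5, M3, N9, P, Q9, R7, T, V1} — 11 facts.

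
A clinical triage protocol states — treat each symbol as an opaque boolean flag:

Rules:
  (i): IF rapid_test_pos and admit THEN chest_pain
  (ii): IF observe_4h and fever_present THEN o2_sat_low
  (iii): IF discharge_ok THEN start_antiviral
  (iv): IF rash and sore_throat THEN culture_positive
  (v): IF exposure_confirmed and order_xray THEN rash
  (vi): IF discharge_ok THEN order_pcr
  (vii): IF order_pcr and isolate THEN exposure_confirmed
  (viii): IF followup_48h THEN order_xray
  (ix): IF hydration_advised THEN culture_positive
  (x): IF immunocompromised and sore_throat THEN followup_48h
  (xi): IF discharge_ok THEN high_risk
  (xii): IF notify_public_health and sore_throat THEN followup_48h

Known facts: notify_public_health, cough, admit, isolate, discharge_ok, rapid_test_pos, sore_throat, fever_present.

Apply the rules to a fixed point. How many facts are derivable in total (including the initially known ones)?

Round 1: (i) [IF rapid_test_pos and admit THEN chest_pain]; (iii) [IF discharge_ok THEN start_antiviral]; (vi) [IF discharge_ok THEN order_pcr]; (xi) [IF discharge_ok THEN high_risk]; (xii) [IF notify_public_health and sore_throat THEN followup_48h]. New: chest_pain, start_antiviral, order_pcr, high_risk, followup_48h.
Round 2: (vii) [IF order_pcr and isolate THEN exposure_confirmed]; (viii) [IF followup_48h THEN order_xray]. New: exposure_confirmed, order_xray.
Round 3: (v) [IF exposure_confirmed and order_xray THEN rash]. New: rash.
Round 4: (iv) [IF rash and sore_throat THEN culture_positive]. New: culture_positive.
Closure: {admit, chest_pain, cough, culture_positive, discharge_ok, exposure_confirmed, fever_present, followup_48h, high_risk, isolate, notify_public_health, order_pcr, order_xray, rapid_test_pos, rash, sore_throat, start_antiviral} — 17 facts.

17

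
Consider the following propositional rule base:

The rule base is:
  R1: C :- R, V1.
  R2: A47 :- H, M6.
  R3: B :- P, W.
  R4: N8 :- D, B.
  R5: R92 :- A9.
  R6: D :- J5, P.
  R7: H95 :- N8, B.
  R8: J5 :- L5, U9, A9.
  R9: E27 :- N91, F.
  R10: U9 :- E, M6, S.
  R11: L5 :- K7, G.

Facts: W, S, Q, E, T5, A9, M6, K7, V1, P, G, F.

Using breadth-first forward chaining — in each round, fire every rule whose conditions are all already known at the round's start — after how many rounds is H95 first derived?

Round 1: R3 [B :- P, W.]; R5 [R92 :- A9.]; R10 [U9 :- E, M6, S.]; R11 [L5 :- K7, G.]. New: B, R92, U9, L5.
Round 2: R8 [J5 :- L5, U9, A9.]. New: J5.
Round 3: R6 [D :- J5, P.]. New: D.
Round 4: R4 [N8 :- D, B.]. New: N8.
Round 5: R7 [H95 :- N8, B.]. New: H95.
H95 first appears in round 5.

5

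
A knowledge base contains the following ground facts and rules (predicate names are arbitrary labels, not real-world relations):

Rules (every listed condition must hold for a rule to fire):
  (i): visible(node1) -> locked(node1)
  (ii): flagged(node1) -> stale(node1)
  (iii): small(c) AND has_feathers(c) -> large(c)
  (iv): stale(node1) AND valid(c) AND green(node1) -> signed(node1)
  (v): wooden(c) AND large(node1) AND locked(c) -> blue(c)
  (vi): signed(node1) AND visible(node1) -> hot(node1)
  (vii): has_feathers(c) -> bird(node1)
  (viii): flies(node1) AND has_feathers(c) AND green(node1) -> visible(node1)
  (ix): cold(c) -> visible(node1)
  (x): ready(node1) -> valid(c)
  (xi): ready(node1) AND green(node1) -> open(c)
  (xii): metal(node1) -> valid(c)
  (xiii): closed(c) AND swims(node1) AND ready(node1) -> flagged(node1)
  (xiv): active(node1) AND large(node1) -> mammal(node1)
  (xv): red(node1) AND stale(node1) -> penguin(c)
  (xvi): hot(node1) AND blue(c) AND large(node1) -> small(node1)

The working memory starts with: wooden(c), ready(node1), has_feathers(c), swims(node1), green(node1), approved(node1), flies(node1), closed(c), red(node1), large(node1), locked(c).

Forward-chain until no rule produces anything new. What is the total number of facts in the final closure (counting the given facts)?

23

Round 1 fires (v), (vii), (viii), (x), (xi), (xiii), giving blue(c), bird(node1), visible(node1), valid(c), open(c), flagged(node1).
Round 2 fires (i), (ii), giving locked(node1), stale(node1).
Round 3 fires (iv), (xv), giving signed(node1), penguin(c).
Round 4 fires (vi), giving hot(node1).
Round 5 fires (xvi), giving small(node1).
Closure: {approved(node1), bird(node1), blue(c), closed(c), flagged(node1), flies(node1), green(node1), has_feathers(c), hot(node1), large(node1), locked(c), locked(node1), open(c), penguin(c), ready(node1), red(node1), signed(node1), small(node1), stale(node1), swims(node1), valid(c), visible(node1), wooden(c)} — 23 facts.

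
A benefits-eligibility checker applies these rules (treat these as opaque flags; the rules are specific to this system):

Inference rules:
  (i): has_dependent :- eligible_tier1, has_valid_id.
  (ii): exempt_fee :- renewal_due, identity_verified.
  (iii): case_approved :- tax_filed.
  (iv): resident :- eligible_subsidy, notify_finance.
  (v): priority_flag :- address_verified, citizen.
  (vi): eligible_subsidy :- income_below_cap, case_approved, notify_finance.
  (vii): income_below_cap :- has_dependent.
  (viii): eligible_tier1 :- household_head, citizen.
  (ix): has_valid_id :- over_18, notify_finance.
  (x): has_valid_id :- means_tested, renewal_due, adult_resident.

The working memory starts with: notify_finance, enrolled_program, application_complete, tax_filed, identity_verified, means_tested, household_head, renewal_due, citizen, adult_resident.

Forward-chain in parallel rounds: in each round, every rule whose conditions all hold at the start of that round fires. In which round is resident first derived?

5

Round 1 fires (ii), (iii), (viii), (x), giving exempt_fee, case_approved, eligible_tier1, has_valid_id.
Round 2 fires (i), giving has_dependent.
Round 3 fires (vii), giving income_below_cap.
Round 4 fires (vi), giving eligible_subsidy.
Round 5 fires (iv), giving resident.
resident first appears in round 5.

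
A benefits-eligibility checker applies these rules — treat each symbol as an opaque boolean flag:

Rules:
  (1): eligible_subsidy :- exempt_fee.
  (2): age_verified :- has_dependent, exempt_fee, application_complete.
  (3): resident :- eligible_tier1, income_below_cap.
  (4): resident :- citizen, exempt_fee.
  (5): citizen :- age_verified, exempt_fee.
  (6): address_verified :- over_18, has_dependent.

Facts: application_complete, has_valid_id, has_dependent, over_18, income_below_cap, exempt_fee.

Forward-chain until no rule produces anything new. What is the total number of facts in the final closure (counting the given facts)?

Round 1 fires (1), (2), (6), giving eligible_subsidy, age_verified, address_verified.
Round 2 fires (5), giving citizen.
Round 3 fires (4), giving resident.
Closure: {address_verified, age_verified, application_complete, citizen, eligible_subsidy, exempt_fee, has_dependent, has_valid_id, income_below_cap, over_18, resident} — 11 facts.

11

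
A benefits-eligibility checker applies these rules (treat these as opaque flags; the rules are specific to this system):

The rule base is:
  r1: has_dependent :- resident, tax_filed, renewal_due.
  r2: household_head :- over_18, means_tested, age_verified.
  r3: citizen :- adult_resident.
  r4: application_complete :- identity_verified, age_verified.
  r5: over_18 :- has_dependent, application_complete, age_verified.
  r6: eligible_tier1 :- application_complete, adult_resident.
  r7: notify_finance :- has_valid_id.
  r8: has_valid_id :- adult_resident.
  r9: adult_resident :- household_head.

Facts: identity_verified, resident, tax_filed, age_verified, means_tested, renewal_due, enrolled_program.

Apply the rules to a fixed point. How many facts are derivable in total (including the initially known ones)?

[1] r1 [has_dependent :- resident, tax_filed, renewal_due.]; r4 [application_complete :- identity_verified, age_verified.]. ⇒ new: has_dependent, application_complete.
[2] r5 [over_18 :- has_dependent, application_complete, age_verified.]. ⇒ new: over_18.
[3] r2 [household_head :- over_18, means_tested, age_verified.]. ⇒ new: household_head.
[4] r9 [adult_resident :- household_head.]. ⇒ new: adult_resident.
[5] r3 [citizen :- adult_resident.]; r6 [eligible_tier1 :- application_complete, adult_resident.]; r8 [has_valid_id :- adult_resident.]. ⇒ new: citizen, eligible_tier1, has_valid_id.
[6] r7 [notify_finance :- has_valid_id.]. ⇒ new: notify_finance.
Closure: {adult_resident, age_verified, application_complete, citizen, eligible_tier1, enrolled_program, has_dependent, has_valid_id, household_head, identity_verified, means_tested, notify_finance, over_18, renewal_due, resident, tax_filed} — 16 facts.

16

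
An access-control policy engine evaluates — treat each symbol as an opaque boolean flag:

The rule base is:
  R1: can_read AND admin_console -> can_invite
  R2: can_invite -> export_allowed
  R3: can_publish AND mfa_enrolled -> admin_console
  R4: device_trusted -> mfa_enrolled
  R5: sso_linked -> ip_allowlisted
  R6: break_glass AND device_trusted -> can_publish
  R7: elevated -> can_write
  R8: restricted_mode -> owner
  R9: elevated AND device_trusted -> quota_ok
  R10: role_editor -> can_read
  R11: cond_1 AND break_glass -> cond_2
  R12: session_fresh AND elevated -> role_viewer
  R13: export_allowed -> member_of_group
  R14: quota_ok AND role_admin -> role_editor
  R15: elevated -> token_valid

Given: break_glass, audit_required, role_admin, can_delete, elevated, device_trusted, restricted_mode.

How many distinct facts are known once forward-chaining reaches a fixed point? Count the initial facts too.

19

Round 1: R4 [device_trusted -> mfa_enrolled]; R6 [break_glass AND device_trusted -> can_publish]; R7 [elevated -> can_write]; R8 [restricted_mode -> owner]; R9 [elevated AND device_trusted -> quota_ok]; R15 [elevated -> token_valid]. New: mfa_enrolled, can_publish, can_write, owner, quota_ok, token_valid.
Round 2: R3 [can_publish AND mfa_enrolled -> admin_console]; R14 [quota_ok AND role_admin -> role_editor]. New: admin_console, role_editor.
Round 3: R10 [role_editor -> can_read]. New: can_read.
Round 4: R1 [can_read AND admin_console -> can_invite]. New: can_invite.
Round 5: R2 [can_invite -> export_allowed]. New: export_allowed.
Round 6: R13 [export_allowed -> member_of_group]. New: member_of_group.
Closure: {admin_console, audit_required, break_glass, can_delete, can_invite, can_publish, can_read, can_write, device_trusted, elevated, export_allowed, member_of_group, mfa_enrolled, owner, quota_ok, restricted_mode, role_admin, role_editor, token_valid} — 19 facts.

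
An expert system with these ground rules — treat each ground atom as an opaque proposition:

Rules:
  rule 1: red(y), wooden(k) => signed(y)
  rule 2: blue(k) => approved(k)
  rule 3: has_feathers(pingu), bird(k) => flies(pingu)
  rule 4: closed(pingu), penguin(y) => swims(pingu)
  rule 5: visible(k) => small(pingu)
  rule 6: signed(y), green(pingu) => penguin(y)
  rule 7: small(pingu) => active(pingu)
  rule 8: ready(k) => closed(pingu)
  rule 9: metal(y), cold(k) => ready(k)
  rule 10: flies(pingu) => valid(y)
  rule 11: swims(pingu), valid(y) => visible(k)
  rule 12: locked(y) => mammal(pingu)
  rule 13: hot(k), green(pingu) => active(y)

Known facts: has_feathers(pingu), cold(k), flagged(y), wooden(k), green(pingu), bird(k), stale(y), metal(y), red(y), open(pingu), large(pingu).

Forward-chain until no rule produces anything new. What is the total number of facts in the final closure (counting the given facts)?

21

Round 1: rule 1 [red(y), wooden(k) => signed(y)]; rule 3 [has_feathers(pingu), bird(k) => flies(pingu)]; rule 9 [metal(y), cold(k) => ready(k)]. New: signed(y), flies(pingu), ready(k).
Round 2: rule 6 [signed(y), green(pingu) => penguin(y)]; rule 8 [ready(k) => closed(pingu)]; rule 10 [flies(pingu) => valid(y)]. New: penguin(y), closed(pingu), valid(y).
Round 3: rule 4 [closed(pingu), penguin(y) => swims(pingu)]. New: swims(pingu).
Round 4: rule 11 [swims(pingu), valid(y) => visible(k)]. New: visible(k).
Round 5: rule 5 [visible(k) => small(pingu)]. New: small(pingu).
Round 6: rule 7 [small(pingu) => active(pingu)]. New: active(pingu).
Closure: {active(pingu), bird(k), closed(pingu), cold(k), flagged(y), flies(pingu), green(pingu), has_feathers(pingu), large(pingu), metal(y), open(pingu), penguin(y), ready(k), red(y), signed(y), small(pingu), stale(y), swims(pingu), valid(y), visible(k), wooden(k)} — 21 facts.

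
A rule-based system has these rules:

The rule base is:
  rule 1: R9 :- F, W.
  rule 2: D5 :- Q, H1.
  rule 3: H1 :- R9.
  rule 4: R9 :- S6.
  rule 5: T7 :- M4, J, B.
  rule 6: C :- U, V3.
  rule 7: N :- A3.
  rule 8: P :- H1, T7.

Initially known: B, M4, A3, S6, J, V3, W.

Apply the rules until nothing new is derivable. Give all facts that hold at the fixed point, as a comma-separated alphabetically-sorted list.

Round 1: rule 4 [R9 :- S6.]; rule 5 [T7 :- M4, J, B.]; rule 7 [N :- A3.]. New: R9, T7, N.
Round 2: rule 3 [H1 :- R9.]. New: H1.
Round 3: rule 8 [P :- H1, T7.]. New: P.

A3, B, H1, J, M4, N, P, R9, S6, T7, V3, W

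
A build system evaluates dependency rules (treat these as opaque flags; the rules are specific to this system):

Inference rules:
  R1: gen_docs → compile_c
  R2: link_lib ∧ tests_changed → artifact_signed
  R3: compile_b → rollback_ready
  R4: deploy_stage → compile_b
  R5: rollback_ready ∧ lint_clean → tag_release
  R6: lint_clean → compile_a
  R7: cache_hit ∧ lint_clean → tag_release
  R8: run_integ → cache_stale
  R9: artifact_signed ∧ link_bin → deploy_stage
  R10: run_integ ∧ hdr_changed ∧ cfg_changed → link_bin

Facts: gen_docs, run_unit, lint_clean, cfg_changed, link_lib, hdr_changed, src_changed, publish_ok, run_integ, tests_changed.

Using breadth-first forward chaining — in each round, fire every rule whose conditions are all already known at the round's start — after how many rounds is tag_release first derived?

5

[1] R1 [gen_docs → compile_c]; R2 [link_lib ∧ tests_changed → artifact_signed]; R6 [lint_clean → compile_a]; R8 [run_integ → cache_stale]; R10 [run_integ ∧ hdr_changed ∧ cfg_changed → link_bin]. ⇒ new: compile_c, artifact_signed, compile_a, cache_stale, link_bin.
[2] R9 [artifact_signed ∧ link_bin → deploy_stage]. ⇒ new: deploy_stage.
[3] R4 [deploy_stage → compile_b]. ⇒ new: compile_b.
[4] R3 [compile_b → rollback_ready]. ⇒ new: rollback_ready.
[5] R5 [rollback_ready ∧ lint_clean → tag_release]. ⇒ new: tag_release.
tag_release first appears in round 5.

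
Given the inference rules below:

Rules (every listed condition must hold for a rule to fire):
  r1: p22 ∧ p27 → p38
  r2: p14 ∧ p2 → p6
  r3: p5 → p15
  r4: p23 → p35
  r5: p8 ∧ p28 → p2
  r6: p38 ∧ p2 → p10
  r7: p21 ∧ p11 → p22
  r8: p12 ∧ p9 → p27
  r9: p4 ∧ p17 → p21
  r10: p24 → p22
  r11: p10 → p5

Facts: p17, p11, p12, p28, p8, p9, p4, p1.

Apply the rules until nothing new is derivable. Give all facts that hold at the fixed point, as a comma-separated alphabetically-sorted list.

[1] r5 [p8 ∧ p28 → p2]; r8 [p12 ∧ p9 → p27]; r9 [p4 ∧ p17 → p21]. ⇒ new: p2, p27, p21.
[2] r7 [p21 ∧ p11 → p22]. ⇒ new: p22.
[3] r1 [p22 ∧ p27 → p38]. ⇒ new: p38.
[4] r6 [p38 ∧ p2 → p10]. ⇒ new: p10.
[5] r11 [p10 → p5]. ⇒ new: p5.
[6] r3 [p5 → p15]. ⇒ new: p15.

p1, p10, p11, p12, p15, p17, p2, p21, p22, p27, p28, p38, p4, p5, p8, p9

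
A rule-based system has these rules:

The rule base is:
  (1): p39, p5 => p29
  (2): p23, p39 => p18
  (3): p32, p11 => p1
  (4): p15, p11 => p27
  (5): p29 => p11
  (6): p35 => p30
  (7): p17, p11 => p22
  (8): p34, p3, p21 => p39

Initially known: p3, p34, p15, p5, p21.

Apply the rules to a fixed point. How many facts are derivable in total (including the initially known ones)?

[1] (8) [p34, p3, p21 => p39]. ⇒ new: p39.
[2] (1) [p39, p5 => p29]. ⇒ new: p29.
[3] (5) [p29 => p11]. ⇒ new: p11.
[4] (4) [p15, p11 => p27]. ⇒ new: p27.
Closure: {p11, p15, p21, p27, p29, p3, p34, p39, p5} — 9 facts.

9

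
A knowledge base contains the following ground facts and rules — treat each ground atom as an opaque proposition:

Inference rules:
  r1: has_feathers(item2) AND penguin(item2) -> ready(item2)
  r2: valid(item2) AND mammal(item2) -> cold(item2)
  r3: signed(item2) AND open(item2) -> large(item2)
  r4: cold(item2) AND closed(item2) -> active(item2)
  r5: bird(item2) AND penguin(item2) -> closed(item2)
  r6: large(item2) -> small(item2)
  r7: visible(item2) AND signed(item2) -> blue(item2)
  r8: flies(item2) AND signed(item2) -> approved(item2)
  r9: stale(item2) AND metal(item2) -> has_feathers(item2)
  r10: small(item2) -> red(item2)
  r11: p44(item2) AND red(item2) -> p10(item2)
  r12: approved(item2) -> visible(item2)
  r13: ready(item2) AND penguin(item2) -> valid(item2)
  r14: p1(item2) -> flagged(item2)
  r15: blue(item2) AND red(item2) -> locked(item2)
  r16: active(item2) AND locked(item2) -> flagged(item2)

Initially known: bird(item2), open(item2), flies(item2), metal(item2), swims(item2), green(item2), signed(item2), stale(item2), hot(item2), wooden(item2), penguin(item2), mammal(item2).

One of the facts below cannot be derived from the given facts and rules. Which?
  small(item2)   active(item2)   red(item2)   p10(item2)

Round 1: r3 [signed(item2) AND open(item2) -> large(item2)]; r5 [bird(item2) AND penguin(item2) -> closed(item2)]; r8 [flies(item2) AND signed(item2) -> approved(item2)]; r9 [stale(item2) AND metal(item2) -> has_feathers(item2)]. Adds large(item2), closed(item2), approved(item2), has_feathers(item2).
Round 2: r1 [has_feathers(item2) AND penguin(item2) -> ready(item2)]; r6 [large(item2) -> small(item2)]; r12 [approved(item2) -> visible(item2)]. Adds ready(item2), small(item2), visible(item2).
Round 3: r7 [visible(item2) AND signed(item2) -> blue(item2)]; r10 [small(item2) -> red(item2)]; r13 [ready(item2) AND penguin(item2) -> valid(item2)]. Adds blue(item2), red(item2), valid(item2).
Round 4: r2 [valid(item2) AND mammal(item2) -> cold(item2)]; r15 [blue(item2) AND red(item2) -> locked(item2)]. Adds cold(item2), locked(item2).
Round 5: r4 [cold(item2) AND closed(item2) -> active(item2)]. Adds active(item2).
Round 6: r16 [active(item2) AND locked(item2) -> flagged(item2)]. Adds flagged(item2).
Derived: small(item2) (round 2), active(item2) (round 5), red(item2) (round 3). p10(item2) never appears in any round.

p10(item2)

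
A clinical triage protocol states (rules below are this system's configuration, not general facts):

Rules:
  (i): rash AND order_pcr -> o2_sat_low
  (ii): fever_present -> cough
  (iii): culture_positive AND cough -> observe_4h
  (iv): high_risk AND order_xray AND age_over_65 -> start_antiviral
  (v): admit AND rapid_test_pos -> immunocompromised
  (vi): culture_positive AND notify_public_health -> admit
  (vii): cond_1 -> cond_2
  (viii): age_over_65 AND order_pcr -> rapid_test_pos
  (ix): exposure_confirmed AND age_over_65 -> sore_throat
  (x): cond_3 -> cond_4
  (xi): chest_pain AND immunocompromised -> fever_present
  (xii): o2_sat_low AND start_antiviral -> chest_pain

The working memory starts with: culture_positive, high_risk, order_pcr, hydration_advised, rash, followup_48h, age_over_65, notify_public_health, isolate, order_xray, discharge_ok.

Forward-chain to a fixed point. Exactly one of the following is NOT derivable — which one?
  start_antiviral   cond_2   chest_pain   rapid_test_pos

Round 1: (i) [rash AND order_pcr -> o2_sat_low]; (iv) [high_risk AND order_xray AND age_over_65 -> start_antiviral]; (vi) [culture_positive AND notify_public_health -> admit]; (viii) [age_over_65 AND order_pcr -> rapid_test_pos]. New: o2_sat_low, start_antiviral, admit, rapid_test_pos.
Round 2: (v) [admit AND rapid_test_pos -> immunocompromised]; (xii) [o2_sat_low AND start_antiviral -> chest_pain]. New: immunocompromised, chest_pain.
Round 3: (xi) [chest_pain AND immunocompromised -> fever_present]. New: fever_present.
Round 4: (ii) [fever_present -> cough]. New: cough.
Round 5: (iii) [culture_positive AND cough -> observe_4h]. New: observe_4h.
Derived: rapid_test_pos (round 1), chest_pain (round 2), start_antiviral (round 1). cond_2 never appears in any round.

cond_2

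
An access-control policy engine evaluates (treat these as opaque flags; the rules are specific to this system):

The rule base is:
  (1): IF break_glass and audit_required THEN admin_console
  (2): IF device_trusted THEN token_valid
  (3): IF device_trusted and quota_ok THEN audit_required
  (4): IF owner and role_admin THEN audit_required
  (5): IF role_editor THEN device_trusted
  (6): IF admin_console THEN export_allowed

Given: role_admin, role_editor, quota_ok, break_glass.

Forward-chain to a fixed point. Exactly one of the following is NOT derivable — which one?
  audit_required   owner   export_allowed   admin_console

Round 1 fires (5), giving device_trusted.
Round 2 fires (2), (3), giving token_valid, audit_required.
Round 3 fires (1), giving admin_console.
Round 4 fires (6), giving export_allowed.
Derived: admin_console (round 3), audit_required (round 2), export_allowed (round 4). owner never appears in any round.

owner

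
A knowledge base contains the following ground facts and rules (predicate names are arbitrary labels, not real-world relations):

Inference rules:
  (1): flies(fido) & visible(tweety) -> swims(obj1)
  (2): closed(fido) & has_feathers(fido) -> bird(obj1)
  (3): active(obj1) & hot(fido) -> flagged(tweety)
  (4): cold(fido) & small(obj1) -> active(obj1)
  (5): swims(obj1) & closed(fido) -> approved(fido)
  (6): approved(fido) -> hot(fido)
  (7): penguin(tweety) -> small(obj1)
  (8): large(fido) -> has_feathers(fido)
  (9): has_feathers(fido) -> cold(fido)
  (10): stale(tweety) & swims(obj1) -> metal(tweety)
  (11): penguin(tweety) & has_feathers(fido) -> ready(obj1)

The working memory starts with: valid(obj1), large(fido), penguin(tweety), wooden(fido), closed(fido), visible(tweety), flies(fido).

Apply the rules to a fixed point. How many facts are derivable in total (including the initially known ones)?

Round 1: (1) [flies(fido) & visible(tweety) -> swims(obj1)]; (7) [penguin(tweety) -> small(obj1)]; (8) [large(fido) -> has_feathers(fido)]. Adds swims(obj1), small(obj1), has_feathers(fido).
Round 2: (2) [closed(fido) & has_feathers(fido) -> bird(obj1)]; (5) [swims(obj1) & closed(fido) -> approved(fido)]; (9) [has_feathers(fido) -> cold(fido)]; (11) [penguin(tweety) & has_feathers(fido) -> ready(obj1)]. Adds bird(obj1), approved(fido), cold(fido), ready(obj1).
Round 3: (4) [cold(fido) & small(obj1) -> active(obj1)]; (6) [approved(fido) -> hot(fido)]. Adds active(obj1), hot(fido).
Round 4: (3) [active(obj1) & hot(fido) -> flagged(tweety)]. Adds flagged(tweety).
Closure: {active(obj1), approved(fido), bird(obj1), closed(fido), cold(fido), flagged(tweety), flies(fido), has_feathers(fido), hot(fido), large(fido), penguin(tweety), ready(obj1), small(obj1), swims(obj1), valid(obj1), visible(tweety), wooden(fido)} — 17 facts.

17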